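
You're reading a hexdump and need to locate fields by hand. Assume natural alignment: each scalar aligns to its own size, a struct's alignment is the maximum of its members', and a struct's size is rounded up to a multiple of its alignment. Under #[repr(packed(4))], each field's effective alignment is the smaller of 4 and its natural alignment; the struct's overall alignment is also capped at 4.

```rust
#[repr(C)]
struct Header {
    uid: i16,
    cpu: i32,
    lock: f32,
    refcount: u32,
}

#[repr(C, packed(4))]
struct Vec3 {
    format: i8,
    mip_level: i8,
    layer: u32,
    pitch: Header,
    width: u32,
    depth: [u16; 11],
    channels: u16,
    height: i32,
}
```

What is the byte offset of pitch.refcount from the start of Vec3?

20

Header: uid at 0 (size 2, align 2) → ends 2; pad 2 to align 4 for cpu; cpu at 4 (size 4, align 4) → ends 8; lock at 8 (size 4, align 4) → ends 12; refcount at 12 (size 4, align 4) → ends 16; total 16 bytes, alignment 4
format at 0 (size 1, align 1) → ends 1
mip_level at 1 (size 1, align 1) → ends 2
pad 2 to align 4 for layer
layer at 4 (size 4, align 4) → ends 8
pitch at 8 (size 16, align 4) → ends 24
within Header: refcount at 12
8 + 12 = 20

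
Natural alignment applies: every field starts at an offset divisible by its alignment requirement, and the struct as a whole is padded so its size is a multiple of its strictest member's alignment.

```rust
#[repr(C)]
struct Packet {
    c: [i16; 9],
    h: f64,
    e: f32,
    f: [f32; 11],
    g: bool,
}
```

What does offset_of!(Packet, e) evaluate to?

@0: c [18B, align 2] → 18
+6 pad (align 8)
@24: h [8B, align 8] → 32
@32: e [4B, align 4] → 36

32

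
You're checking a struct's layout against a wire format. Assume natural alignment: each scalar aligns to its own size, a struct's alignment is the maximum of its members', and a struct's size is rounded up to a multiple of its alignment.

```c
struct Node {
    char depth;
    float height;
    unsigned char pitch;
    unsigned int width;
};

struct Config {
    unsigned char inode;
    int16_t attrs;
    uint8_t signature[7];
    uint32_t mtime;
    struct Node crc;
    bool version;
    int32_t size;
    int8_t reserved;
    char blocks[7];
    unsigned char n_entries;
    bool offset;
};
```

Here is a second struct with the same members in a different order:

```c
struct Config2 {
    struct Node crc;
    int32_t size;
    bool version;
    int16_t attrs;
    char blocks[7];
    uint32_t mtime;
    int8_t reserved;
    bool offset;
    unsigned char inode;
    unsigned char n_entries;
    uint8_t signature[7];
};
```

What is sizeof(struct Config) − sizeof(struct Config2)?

Node: @0: depth [1B, align 1] → 1; +3 pad (align 4); @4: height [4B, align 4] → 8; @8: pitch [1B, align 1] → 9; +3 pad (align 4); @12: width [4B, align 4] → 16; size 16, align 4
@0: inode [1B, align 1] → 1
+1 pad (align 2)
@2: attrs [2B, align 2] → 4
@4: signature [7B, align 1] → 11
+1 pad (align 4)
@12: mtime [4B, align 4] → 16
@16: crc [16B, align 4] → 32
@32: version [1B, align 1] → 33
+3 pad (align 4)
@36: size [4B, align 4] → 40
@40: reserved [1B, align 1] → 41
@41: blocks [7B, align 1] → 48
@48: n_entries [1B, align 1] → 49
@49: offset [1B, align 1] → 50
+2 tail pad (align 4)
size 52, align 4
— Config2 —
@0: crc [16B, align 4] → 16
@16: size [4B, align 4] → 20
@20: version [1B, align 1] → 21
+1 pad (align 2)
@22: attrs [2B, align 2] → 24
@24: blocks [7B, align 1] → 31
+1 pad (align 4)
@32: mtime [4B, align 4] → 36
@36: reserved [1B, align 1] → 37
@37: offset [1B, align 1] → 38
@38: inode [1B, align 1] → 39
@39: n_entries [1B, align 1] → 40
@40: signature [7B, align 1] → 47
+1 tail pad (align 4)
size 48, align 4
52 − 48 = 4

4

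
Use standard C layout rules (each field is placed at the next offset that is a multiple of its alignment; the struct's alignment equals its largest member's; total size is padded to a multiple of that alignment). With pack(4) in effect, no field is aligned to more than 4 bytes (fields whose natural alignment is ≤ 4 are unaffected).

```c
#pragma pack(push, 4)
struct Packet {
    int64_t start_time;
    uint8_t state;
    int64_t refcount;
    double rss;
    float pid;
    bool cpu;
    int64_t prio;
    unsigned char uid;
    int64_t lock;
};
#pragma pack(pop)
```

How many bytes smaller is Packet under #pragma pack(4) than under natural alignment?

natural layout:
  start_time at 0 (size 8, align 8) → ends 8
  state at 8 (size 1, align 1) → ends 9
  pad 7 to align 8 for refcount
  refcount at 16 (size 8, align 8) → ends 24
  rss at 24 (size 8, align 8) → ends 32
  pid at 32 (size 4, align 4) → ends 36
  cpu at 36 (size 1, align 1) → ends 37
  pad 3 to align 8 for prio
  prio at 40 (size 8, align 8) → ends 48
  uid at 48 (size 1, align 1) → ends 49
  pad 7 to align 8 for lock
  lock at 56 (size 8, align 8) → ends 64
  total 64 bytes, alignment 8
packed(4) layout:
  start_time at 0 (size 8, align 4) → ends 8
  state at 8 (size 1, align 1) → ends 9
  pad 3 to align 4 for refcount
  refcount at 12 (size 8, align 4) → ends 20
  rss at 20 (size 8, align 4) → ends 28
  pid at 28 (size 4, align 4) → ends 32
  cpu at 32 (size 1, align 1) → ends 33
  pad 3 to align 4 for prio
  prio at 36 (size 8, align 4) → ends 44
  uid at 44 (size 1, align 1) → ends 45
  pad 3 to align 4 for lock
  lock at 48 (size 8, align 4) → ends 56
  total 56 bytes, alignment 4
64 − 56 = 8

8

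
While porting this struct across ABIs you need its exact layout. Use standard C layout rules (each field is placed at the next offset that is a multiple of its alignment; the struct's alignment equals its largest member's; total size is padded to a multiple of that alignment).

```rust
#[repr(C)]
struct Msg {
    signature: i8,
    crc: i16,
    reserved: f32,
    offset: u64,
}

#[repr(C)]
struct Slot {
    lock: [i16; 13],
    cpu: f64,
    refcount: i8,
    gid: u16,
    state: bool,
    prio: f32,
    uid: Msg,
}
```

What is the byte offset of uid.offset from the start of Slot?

64

Msg: @0: signature [1B, align 1] → 1; +1 pad (align 2); @2: crc [2B, align 2] → 4; @4: reserved [4B, align 4] → 8; @8: offset [8B, align 8] → 16; size 16, align 8
@0: lock [26B, align 2] → 26
+6 pad (align 8)
@32: cpu [8B, align 8] → 40
@40: refcount [1B, align 1] → 41
+1 pad (align 2)
@42: gid [2B, align 2] → 44
@44: state [1B, align 1] → 45
+3 pad (align 4)
@48: prio [4B, align 4] → 52
+4 pad (align 8)
@56: uid [16B, align 8] → 72
within Msg: offset at 8
56 + 8 = 64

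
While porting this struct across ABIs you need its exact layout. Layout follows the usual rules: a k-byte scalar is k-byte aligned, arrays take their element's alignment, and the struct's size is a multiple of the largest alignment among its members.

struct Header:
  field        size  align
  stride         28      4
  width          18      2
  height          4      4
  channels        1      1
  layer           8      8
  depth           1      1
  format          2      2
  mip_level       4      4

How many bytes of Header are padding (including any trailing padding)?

6

@0: stride [28B, align 4] → 28
@28: width [18B, align 2] → 46
+2 pad (align 4)
@48: height [4B, align 4] → 52
@52: channels [1B, align 1] → 53
+3 pad (align 8)
@56: layer [8B, align 8] → 64
@64: depth [1B, align 1] → 65
+1 pad (align 2)
@66: format [2B, align 2] → 68
@68: mip_level [4B, align 4] → 72
size 72, align 8
data bytes 66, size 72 → padding 6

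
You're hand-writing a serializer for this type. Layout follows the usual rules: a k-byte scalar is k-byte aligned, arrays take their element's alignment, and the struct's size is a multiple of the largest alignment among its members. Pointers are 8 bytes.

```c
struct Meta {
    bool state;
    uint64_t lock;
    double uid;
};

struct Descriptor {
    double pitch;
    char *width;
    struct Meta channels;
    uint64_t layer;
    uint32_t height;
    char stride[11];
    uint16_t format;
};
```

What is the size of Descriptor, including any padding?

Meta: @0: state [1B, align 1] → 1; +7 pad (align 8); @8: lock [8B, align 8] → 16; @16: uid [8B, align 8] → 24; size 24, align 8
@0: pitch [8B, align 8] → 8
@8: width [8B, align 8] → 16
@16: channels [24B, align 8] → 40
@40: layer [8B, align 8] → 48
@48: height [4B, align 4] → 52
@52: stride [11B, align 1] → 63
+1 pad (align 2)
@64: format [2B, align 2] → 66
+6 tail pad (align 8)
size 72, align 8

72 bytes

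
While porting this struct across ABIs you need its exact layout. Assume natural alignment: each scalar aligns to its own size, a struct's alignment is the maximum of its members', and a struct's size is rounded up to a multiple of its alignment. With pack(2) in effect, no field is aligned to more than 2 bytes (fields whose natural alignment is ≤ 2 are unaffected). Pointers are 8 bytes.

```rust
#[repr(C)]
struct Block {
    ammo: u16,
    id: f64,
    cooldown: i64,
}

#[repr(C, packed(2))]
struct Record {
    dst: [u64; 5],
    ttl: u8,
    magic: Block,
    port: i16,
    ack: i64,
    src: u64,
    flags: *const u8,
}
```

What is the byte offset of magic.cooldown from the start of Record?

Block: 0..2  ammo  (2B, 2-aligned); 2..8  -- padding (6B); 8..16  id  (8B, 8-aligned); 16..24  cooldown  (8B, 8-aligned); sizeof = 24, alignof = 8
0..40  dst  (40B, 2-aligned)
40..41  ttl  (1B, 1-aligned)
41..42  -- padding (1B)
42..66  magic  (24B, 2-aligned)
within Block: cooldown at 16
42 + 16 = 58

58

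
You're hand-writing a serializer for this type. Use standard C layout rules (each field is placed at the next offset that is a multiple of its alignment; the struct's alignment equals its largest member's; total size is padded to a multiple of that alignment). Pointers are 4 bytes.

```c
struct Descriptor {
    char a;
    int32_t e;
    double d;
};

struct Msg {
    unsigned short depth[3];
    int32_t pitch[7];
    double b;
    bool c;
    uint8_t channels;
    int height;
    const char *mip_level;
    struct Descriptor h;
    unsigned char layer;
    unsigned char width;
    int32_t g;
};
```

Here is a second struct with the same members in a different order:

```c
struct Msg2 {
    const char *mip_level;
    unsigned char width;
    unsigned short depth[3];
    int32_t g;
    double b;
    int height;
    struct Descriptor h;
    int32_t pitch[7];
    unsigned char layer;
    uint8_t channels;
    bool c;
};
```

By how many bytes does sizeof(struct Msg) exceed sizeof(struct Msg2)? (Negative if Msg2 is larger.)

Descriptor: @0: a [1B, align 1] → 1; +3 pad (align 4); @4: e [4B, align 4] → 8; @8: d [8B, align 8] → 16; size 16, align 8
@0: depth [6B, align 2] → 6
+2 pad (align 4)
@8: pitch [28B, align 4] → 36
+4 pad (align 8)
@40: b [8B, align 8] → 48
@48: c [1B, align 1] → 49
@49: channels [1B, align 1] → 50
+2 pad (align 4)
@52: height [4B, align 4] → 56
@56: mip_level [4B, align 4] → 60
+4 pad (align 8)
@64: h [16B, align 8] → 80
@80: layer [1B, align 1] → 81
@81: width [1B, align 1] → 82
+2 pad (align 4)
@84: g [4B, align 4] → 88
size 88, align 8
— Msg2 —
@0: mip_level [4B, align 4] → 4
@4: width [1B, align 1] → 5
+1 pad (align 2)
@6: depth [6B, align 2] → 12
@12: g [4B, align 4] → 16
@16: b [8B, align 8] → 24
@24: height [4B, align 4] → 28
+4 pad (align 8)
@32: h [16B, align 8] → 48
@48: pitch [28B, align 4] → 76
@76: layer [1B, align 1] → 77
@77: channels [1B, align 1] → 78
@78: c [1B, align 1] → 79
+1 tail pad (align 8)
size 80, align 8
88 − 80 = 8

8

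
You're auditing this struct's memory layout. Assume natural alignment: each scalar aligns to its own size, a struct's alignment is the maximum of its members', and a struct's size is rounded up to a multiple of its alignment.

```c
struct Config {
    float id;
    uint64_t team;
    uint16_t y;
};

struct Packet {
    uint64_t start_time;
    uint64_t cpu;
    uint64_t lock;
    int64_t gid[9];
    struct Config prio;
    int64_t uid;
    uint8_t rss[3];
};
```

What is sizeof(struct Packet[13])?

Config: id at 0 (size 4, align 4) → ends 4; pad 4 to align 8 for team; team at 8 (size 8, align 8) → ends 16; y at 16 (size 2, align 2) → ends 18; tail pad 6 to reach multiple of 8; total 24 bytes, alignment 8
start_time at 0 (size 8, align 8) → ends 8
cpu at 8 (size 8, align 8) → ends 16
lock at 16 (size 8, align 8) → ends 24
gid at 24 (size 72, align 8) → ends 96
prio at 96 (size 24, align 8) → ends 120
uid at 120 (size 8, align 8) → ends 128
rss at 128 (size 3, align 1) → ends 131
tail pad 5 to reach multiple of 8
total 136 bytes, alignment 8
array of 13: 13 × 136 = 1768

1768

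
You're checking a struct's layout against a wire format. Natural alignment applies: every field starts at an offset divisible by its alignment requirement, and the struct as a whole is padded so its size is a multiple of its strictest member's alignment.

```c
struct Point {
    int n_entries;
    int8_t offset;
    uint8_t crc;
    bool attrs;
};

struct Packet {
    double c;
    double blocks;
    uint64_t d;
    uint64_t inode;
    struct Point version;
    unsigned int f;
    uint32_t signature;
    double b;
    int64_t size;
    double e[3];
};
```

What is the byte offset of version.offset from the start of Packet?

Point: 0..4  n_entries  (4B, 4-aligned); 4..5  offset  (1B, 1-aligned); 5..6  crc  (1B, 1-aligned); 6..7  attrs  (1B, 1-aligned); 7..8  -- tail padding (1B); sizeof = 8, alignof = 4
0..8  c  (8B, 8-aligned)
8..16  blocks  (8B, 8-aligned)
16..24  d  (8B, 8-aligned)
24..32  inode  (8B, 8-aligned)
32..40  version  (8B, 4-aligned)
within Point: offset at 4
32 + 4 = 36

36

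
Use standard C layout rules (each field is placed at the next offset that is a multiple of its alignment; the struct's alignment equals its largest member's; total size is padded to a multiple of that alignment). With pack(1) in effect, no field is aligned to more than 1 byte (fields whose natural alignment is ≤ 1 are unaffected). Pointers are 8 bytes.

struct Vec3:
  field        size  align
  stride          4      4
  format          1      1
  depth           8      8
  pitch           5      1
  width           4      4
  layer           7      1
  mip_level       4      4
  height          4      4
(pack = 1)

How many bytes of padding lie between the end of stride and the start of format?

stride at 0 (size 4, align 1) → ends 4
format at 4 (size 1, align 1) → ends 5

0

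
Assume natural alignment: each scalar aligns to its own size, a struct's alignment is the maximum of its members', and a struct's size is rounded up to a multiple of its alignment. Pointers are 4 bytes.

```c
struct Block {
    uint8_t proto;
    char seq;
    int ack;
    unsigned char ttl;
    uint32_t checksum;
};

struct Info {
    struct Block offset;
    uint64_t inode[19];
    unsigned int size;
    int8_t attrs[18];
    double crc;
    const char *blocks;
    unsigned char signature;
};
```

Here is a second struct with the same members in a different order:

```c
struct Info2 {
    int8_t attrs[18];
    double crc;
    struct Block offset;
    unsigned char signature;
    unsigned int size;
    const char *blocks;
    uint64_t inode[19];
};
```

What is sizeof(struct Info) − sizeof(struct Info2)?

Block: 0..1  proto  (1B, 1-aligned); 1..2  seq  (1B, 1-aligned); 2..4  -- padding (2B); 4..8  ack  (4B, 4-aligned); 8..9  ttl  (1B, 1-aligned); 9..12  -- padding (3B); 12..16  checksum  (4B, 4-aligned); sizeof = 16, alignof = 4
0..16  offset  (16B, 4-aligned)
16..168  inode  (152B, 8-aligned)
168..172  size  (4B, 4-aligned)
172..190  attrs  (18B, 1-aligned)
190..192  -- padding (2B)
192..200  crc  (8B, 8-aligned)
200..204  blocks  (4B, 4-aligned)
204..205  signature  (1B, 1-aligned)
205..208  -- tail padding (3B)
sizeof = 208, alignof = 8
— Info2 —
0..18  attrs  (18B, 1-aligned)
18..24  -- padding (6B)
24..32  crc  (8B, 8-aligned)
32..48  offset  (16B, 4-aligned)
48..49  signature  (1B, 1-aligned)
49..52  -- padding (3B)
52..56  size  (4B, 4-aligned)
56..60  blocks  (4B, 4-aligned)
60..64  -- padding (4B)
64..216  inode  (152B, 8-aligned)
sizeof = 216, alignof = 8
208 − 216 = -8

-8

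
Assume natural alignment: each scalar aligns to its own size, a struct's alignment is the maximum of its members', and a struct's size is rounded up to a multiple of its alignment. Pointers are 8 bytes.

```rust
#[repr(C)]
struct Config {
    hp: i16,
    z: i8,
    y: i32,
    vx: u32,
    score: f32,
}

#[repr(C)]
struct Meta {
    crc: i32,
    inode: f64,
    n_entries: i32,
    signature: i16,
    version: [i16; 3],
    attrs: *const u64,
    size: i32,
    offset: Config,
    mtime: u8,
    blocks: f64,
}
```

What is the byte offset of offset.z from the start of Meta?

46

Config: @0: hp [2B, align 2] → 2; @2: z [1B, align 1] → 3; +1 pad (align 4); @4: y [4B, align 4] → 8; @8: vx [4B, align 4] → 12; @12: score [4B, align 4] → 16; size 16, align 4
@0: crc [4B, align 4] → 4
+4 pad (align 8)
@8: inode [8B, align 8] → 16
@16: n_entries [4B, align 4] → 20
@20: signature [2B, align 2] → 22
@22: version [6B, align 2] → 28
+4 pad (align 8)
@32: attrs [8B, align 8] → 40
@40: size [4B, align 4] → 44
@44: offset [16B, align 4] → 60
within Config: z at 2
44 + 2 = 46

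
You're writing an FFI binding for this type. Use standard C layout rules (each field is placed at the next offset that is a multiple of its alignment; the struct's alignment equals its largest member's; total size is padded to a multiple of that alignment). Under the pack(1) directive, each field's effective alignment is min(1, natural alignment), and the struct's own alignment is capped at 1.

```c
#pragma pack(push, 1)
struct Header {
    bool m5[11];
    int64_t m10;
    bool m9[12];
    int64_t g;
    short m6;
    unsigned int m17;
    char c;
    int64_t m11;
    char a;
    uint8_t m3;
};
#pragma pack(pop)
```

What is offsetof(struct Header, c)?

45

@0: m5 [11B, align 1] → 11
@11: m10 [8B, align 1] → 19
@19: m9 [12B, align 1] → 31
@31: g [8B, align 1] → 39
@39: m6 [2B, align 1] → 41
@41: m17 [4B, align 1] → 45
@45: c [1B, align 1] → 46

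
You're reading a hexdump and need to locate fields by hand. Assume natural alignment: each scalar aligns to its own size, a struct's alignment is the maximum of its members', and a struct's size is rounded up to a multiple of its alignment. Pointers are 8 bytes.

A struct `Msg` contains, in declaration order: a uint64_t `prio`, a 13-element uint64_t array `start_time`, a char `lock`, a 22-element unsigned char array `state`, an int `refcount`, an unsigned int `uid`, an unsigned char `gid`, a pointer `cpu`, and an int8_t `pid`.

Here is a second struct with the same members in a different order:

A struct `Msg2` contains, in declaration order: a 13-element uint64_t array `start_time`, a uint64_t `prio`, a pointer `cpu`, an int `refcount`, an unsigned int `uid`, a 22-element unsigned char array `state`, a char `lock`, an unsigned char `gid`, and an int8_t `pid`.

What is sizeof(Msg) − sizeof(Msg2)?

8

0..8  prio  (8B, 8-aligned)
8..112  start_time  (104B, 8-aligned)
112..113  lock  (1B, 1-aligned)
113..135  state  (22B, 1-aligned)
135..136  -- padding (1B)
136..140  refcount  (4B, 4-aligned)
140..144  uid  (4B, 4-aligned)
144..145  gid  (1B, 1-aligned)
145..152  -- padding (7B)
152..160  cpu  (8B, 8-aligned)
160..161  pid  (1B, 1-aligned)
161..168  -- tail padding (7B)
sizeof = 168, alignof = 8
— Msg2 —
0..104  start_time  (104B, 8-aligned)
104..112  prio  (8B, 8-aligned)
112..120  cpu  (8B, 8-aligned)
120..124  refcount  (4B, 4-aligned)
124..128  uid  (4B, 4-aligned)
128..150  state  (22B, 1-aligned)
150..151  lock  (1B, 1-aligned)
151..152  gid  (1B, 1-aligned)
152..153  pid  (1B, 1-aligned)
153..160  -- tail padding (7B)
sizeof = 160, alignof = 8
168 − 160 = 8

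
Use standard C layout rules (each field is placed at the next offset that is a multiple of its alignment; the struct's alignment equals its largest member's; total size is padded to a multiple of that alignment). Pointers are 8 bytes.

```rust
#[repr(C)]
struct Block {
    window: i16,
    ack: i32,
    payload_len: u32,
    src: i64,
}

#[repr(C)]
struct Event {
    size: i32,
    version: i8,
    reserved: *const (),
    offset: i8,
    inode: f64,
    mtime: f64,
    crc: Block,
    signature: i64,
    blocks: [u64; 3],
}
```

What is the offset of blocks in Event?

Block: @0: window [2B, align 2] → 2; +2 pad (align 4); @4: ack [4B, align 4] → 8; @8: payload_len [4B, align 4] → 12; +4 pad (align 8); @16: src [8B, align 8] → 24; size 24, align 8
@0: size [4B, align 4] → 4
@4: version [1B, align 1] → 5
+3 pad (align 8)
@8: reserved [8B, align 8] → 16
@16: offset [1B, align 1] → 17
+7 pad (align 8)
@24: inode [8B, align 8] → 32
@32: mtime [8B, align 8] → 40
@40: crc [24B, align 8] → 64
@64: signature [8B, align 8] → 72
@72: blocks [24B, align 8] → 96

72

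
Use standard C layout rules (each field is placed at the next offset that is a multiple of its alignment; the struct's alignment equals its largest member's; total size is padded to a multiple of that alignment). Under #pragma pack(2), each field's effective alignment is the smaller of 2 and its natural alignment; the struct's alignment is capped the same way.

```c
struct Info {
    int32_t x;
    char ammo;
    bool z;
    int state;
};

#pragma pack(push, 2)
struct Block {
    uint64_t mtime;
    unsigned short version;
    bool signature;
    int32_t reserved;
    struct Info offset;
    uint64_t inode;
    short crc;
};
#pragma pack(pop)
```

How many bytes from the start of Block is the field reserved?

Info: 0..4  x  (4B, 4-aligned); 4..5  ammo  (1B, 1-aligned); 5..6  z  (1B, 1-aligned); 6..8  -- padding (2B); 8..12  state  (4B, 4-aligned); sizeof = 12, alignof = 4
0..8  mtime  (8B, 2-aligned)
8..10  version  (2B, 2-aligned)
10..11  signature  (1B, 1-aligned)
11..12  -- padding (1B)
12..16  reserved  (4B, 2-aligned)

12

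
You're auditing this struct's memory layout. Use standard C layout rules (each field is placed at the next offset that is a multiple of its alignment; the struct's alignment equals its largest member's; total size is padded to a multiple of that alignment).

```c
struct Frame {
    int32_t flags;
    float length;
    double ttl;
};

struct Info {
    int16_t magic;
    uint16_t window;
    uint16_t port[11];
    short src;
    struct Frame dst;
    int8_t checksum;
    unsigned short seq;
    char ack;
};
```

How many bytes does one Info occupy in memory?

56 bytes

Frame: flags at 0 (size 4, align 4) → ends 4; length at 4 (size 4, align 4) → ends 8; ttl at 8 (size 8, align 8) → ends 16; total 16 bytes, alignment 8
magic at 0 (size 2, align 2) → ends 2
window at 2 (size 2, align 2) → ends 4
port at 4 (size 22, align 2) → ends 26
src at 26 (size 2, align 2) → ends 28
pad 4 to align 8 for dst
dst at 32 (size 16, align 8) → ends 48
checksum at 48 (size 1, align 1) → ends 49
pad 1 to align 2 for seq
seq at 50 (size 2, align 2) → ends 52
ack at 52 (size 1, align 1) → ends 53
tail pad 3 to reach multiple of 8
total 56 bytes, alignment 8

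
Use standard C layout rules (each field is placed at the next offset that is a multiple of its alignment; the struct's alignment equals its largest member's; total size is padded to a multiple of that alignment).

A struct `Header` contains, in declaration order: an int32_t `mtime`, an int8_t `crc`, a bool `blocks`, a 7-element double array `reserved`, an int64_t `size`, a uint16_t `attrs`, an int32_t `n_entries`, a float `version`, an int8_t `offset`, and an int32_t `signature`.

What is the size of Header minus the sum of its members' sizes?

@0: mtime [4B, align 4] → 4
@4: crc [1B, align 1] → 5
@5: blocks [1B, align 1] → 6
+2 pad (align 8)
@8: reserved [56B, align 8] → 64
@64: size [8B, align 8] → 72
@72: attrs [2B, align 2] → 74
+2 pad (align 4)
@76: n_entries [4B, align 4] → 80
@80: version [4B, align 4] → 84
@84: offset [1B, align 1] → 85
+3 pad (align 4)
@88: signature [4B, align 4] → 92
+4 tail pad (align 8)
size 96, align 8
data bytes 85, size 96 → padding 11

11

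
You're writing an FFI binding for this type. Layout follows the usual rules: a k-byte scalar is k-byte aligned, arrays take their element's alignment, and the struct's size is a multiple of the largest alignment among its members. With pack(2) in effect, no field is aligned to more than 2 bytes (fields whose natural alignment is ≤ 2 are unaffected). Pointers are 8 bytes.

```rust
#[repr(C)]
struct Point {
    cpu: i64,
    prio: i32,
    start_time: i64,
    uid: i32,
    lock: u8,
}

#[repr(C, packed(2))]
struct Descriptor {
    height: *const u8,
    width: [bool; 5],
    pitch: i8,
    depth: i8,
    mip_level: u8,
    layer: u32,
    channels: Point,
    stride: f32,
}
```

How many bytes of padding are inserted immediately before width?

Point: 0..8  cpu  (8B, 8-aligned); 8..12  prio  (4B, 4-aligned); 12..16  -- padding (4B); 16..24  start_time  (8B, 8-aligned); 24..28  uid  (4B, 4-aligned); 28..29  lock  (1B, 1-aligned); 29..32  -- tail padding (3B); sizeof = 32, alignof = 8
0..8  height  (8B, 2-aligned)
8..13  width  (5B, 1-aligned)

0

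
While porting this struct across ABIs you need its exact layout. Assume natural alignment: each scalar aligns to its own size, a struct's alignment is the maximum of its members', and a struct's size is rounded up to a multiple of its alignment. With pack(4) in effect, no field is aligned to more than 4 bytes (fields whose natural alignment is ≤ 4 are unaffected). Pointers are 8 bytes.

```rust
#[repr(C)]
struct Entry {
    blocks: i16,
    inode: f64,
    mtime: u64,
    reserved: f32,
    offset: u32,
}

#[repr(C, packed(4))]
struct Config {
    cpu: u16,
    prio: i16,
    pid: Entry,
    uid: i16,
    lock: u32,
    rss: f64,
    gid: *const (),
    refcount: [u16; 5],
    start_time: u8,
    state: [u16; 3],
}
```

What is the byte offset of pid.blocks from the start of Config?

4

Entry: 0..2  blocks  (2B, 2-aligned); 2..8  -- padding (6B); 8..16  inode  (8B, 8-aligned); 16..24  mtime  (8B, 8-aligned); 24..28  reserved  (4B, 4-aligned); 28..32  offset  (4B, 4-aligned); sizeof = 32, alignof = 8
0..2  cpu  (2B, 2-aligned)
2..4  prio  (2B, 2-aligned)
4..36  pid  (32B, 4-aligned)
within Entry: blocks at 0
4 + 0 = 4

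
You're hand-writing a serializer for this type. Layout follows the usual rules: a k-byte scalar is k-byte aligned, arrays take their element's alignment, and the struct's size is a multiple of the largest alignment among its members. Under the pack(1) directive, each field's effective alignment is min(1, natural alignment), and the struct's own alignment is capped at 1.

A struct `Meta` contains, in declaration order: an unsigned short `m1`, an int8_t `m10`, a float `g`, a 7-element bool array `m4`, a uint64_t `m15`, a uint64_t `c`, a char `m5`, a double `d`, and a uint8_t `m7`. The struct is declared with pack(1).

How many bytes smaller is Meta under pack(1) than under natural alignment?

natural layout:
  0..2  m1  (2B, 2-aligned)
  2..3  m10  (1B, 1-aligned)
  3..4  -- padding (1B)
  4..8  g  (4B, 4-aligned)
  8..15  m4  (7B, 1-aligned)
  15..16  -- padding (1B)
  16..24  m15  (8B, 8-aligned)
  24..32  c  (8B, 8-aligned)
  32..33  m5  (1B, 1-aligned)
  33..40  -- padding (7B)
  40..48  d  (8B, 8-aligned)
  48..49  m7  (1B, 1-aligned)
  49..56  -- tail padding (7B)
  sizeof = 56, alignof = 8
packed(1) layout:
  0..2  m1  (2B, 1-aligned)
  2..3  m10  (1B, 1-aligned)
  3..7  g  (4B, 1-aligned)
  7..14  m4  (7B, 1-aligned)
  14..22  m15  (8B, 1-aligned)
  22..30  c  (8B, 1-aligned)
  30..31  m5  (1B, 1-aligned)
  31..39  d  (8B, 1-aligned)
  39..40  m7  (1B, 1-aligned)
  sizeof = 40, alignof = 1
56 − 40 = 16

16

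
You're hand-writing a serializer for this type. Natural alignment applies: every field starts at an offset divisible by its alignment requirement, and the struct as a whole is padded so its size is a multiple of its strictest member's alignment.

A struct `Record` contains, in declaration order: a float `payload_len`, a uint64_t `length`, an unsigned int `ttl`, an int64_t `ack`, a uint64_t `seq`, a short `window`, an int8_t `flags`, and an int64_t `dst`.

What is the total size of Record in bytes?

56 bytes

0..4  payload_len  (4B, 4-aligned)
4..8  -- padding (4B)
8..16  length  (8B, 8-aligned)
16..20  ttl  (4B, 4-aligned)
20..24  -- padding (4B)
24..32  ack  (8B, 8-aligned)
32..40  seq  (8B, 8-aligned)
40..42  window  (2B, 2-aligned)
42..43  flags  (1B, 1-aligned)
43..48  -- padding (5B)
48..56  dst  (8B, 8-aligned)
sizeof = 56, alignof = 8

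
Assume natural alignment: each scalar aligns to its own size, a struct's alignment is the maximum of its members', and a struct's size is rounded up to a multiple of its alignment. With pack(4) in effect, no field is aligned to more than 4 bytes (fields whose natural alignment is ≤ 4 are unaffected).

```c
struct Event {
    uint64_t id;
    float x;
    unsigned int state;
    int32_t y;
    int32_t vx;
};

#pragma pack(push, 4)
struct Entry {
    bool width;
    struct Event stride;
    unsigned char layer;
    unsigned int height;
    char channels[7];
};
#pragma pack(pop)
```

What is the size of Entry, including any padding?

Event: id at 0 (size 8, align 8) → ends 8; x at 8 (size 4, align 4) → ends 12; state at 12 (size 4, align 4) → ends 16; y at 16 (size 4, align 4) → ends 20; vx at 20 (size 4, align 4) → ends 24; total 24 bytes, alignment 8
width at 0 (size 1, align 1) → ends 1
pad 3 to align 4 for stride
stride at 4 (size 24, align 4) → ends 28
layer at 28 (size 1, align 1) → ends 29
pad 3 to align 4 for height
height at 32 (size 4, align 4) → ends 36
channels at 36 (size 7, align 1) → ends 43
tail pad 1 to reach multiple of 4
total 44 bytes, alignment 4

44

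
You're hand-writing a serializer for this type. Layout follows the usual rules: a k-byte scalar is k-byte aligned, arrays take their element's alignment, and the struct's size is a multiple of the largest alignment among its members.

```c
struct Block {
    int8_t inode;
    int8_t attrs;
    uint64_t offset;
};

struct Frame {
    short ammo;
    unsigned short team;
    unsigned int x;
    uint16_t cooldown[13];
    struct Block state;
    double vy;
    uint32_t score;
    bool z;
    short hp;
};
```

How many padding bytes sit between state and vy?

Block: inode at 0 (size 1, align 1) → ends 1; attrs at 1 (size 1, align 1) → ends 2; pad 6 to align 8 for offset; offset at 8 (size 8, align 8) → ends 16; total 16 bytes, alignment 8
ammo at 0 (size 2, align 2) → ends 2
team at 2 (size 2, align 2) → ends 4
x at 4 (size 4, align 4) → ends 8
cooldown at 8 (size 26, align 2) → ends 34
pad 6 to align 8 for state
state at 40 (size 16, align 8) → ends 56
vy at 56 (size 8, align 8) → ends 64

0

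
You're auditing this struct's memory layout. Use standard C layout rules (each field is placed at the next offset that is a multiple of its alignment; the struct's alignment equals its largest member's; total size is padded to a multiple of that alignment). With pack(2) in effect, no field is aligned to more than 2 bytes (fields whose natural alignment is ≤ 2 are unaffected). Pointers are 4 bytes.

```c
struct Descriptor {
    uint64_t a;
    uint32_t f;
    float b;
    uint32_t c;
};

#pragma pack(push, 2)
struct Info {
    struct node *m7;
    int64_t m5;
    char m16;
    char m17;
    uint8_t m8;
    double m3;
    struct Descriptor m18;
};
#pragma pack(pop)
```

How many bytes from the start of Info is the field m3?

Descriptor: a at 0 (size 8, align 8) → ends 8; f at 8 (size 4, align 4) → ends 12; b at 12 (size 4, align 4) → ends 16; c at 16 (size 4, align 4) → ends 20; tail pad 4 to reach multiple of 8; total 24 bytes, alignment 8
m7 at 0 (size 4, align 2) → ends 4
m5 at 4 (size 8, align 2) → ends 12
m16 at 12 (size 1, align 1) → ends 13
m17 at 13 (size 1, align 1) → ends 14
m8 at 14 (size 1, align 1) → ends 15
pad 1 to align 2 for m3
m3 at 16 (size 8, align 2) → ends 24

16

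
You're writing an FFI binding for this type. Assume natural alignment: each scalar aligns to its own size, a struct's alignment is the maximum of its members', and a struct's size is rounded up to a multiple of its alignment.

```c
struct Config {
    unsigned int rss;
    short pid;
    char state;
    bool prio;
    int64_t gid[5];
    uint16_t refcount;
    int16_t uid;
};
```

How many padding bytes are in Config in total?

rss at 0 (size 4, align 4) → ends 4
pid at 4 (size 2, align 2) → ends 6
state at 6 (size 1, align 1) → ends 7
prio at 7 (size 1, align 1) → ends 8
gid at 8 (size 40, align 8) → ends 48
refcount at 48 (size 2, align 2) → ends 50
uid at 50 (size 2, align 2) → ends 52
tail pad 4 to reach multiple of 8
total 56 bytes, alignment 8
data bytes 52, size 56 → padding 4

4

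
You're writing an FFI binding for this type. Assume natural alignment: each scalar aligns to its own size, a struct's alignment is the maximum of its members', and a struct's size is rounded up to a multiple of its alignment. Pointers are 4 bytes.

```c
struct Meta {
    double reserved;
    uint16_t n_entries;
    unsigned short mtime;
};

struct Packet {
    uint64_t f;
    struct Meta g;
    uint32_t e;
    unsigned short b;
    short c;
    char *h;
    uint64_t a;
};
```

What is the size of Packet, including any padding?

Meta: 0..8  reserved  (8B, 8-aligned); 8..10  n_entries  (2B, 2-aligned); 10..12  mtime  (2B, 2-aligned); 12..16  -- tail padding (4B); sizeof = 16, alignof = 8
0..8  f  (8B, 8-aligned)
8..24  g  (16B, 8-aligned)
24..28  e  (4B, 4-aligned)
28..30  b  (2B, 2-aligned)
30..32  c  (2B, 2-aligned)
32..36  h  (4B, 4-aligned)
36..40  -- padding (4B)
40..48  a  (8B, 8-aligned)
sizeof = 48, alignof = 8

48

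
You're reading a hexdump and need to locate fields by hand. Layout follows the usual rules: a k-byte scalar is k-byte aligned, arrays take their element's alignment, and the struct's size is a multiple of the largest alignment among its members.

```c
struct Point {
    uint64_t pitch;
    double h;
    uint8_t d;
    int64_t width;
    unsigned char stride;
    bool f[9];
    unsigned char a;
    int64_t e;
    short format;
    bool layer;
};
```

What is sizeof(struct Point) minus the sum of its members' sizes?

17

0..8  pitch  (8B, 8-aligned)
8..16  h  (8B, 8-aligned)
16..17  d  (1B, 1-aligned)
17..24  -- padding (7B)
24..32  width  (8B, 8-aligned)
32..33  stride  (1B, 1-aligned)
33..42  f  (9B, 1-aligned)
42..43  a  (1B, 1-aligned)
43..48  -- padding (5B)
48..56  e  (8B, 8-aligned)
56..58  format  (2B, 2-aligned)
58..59  layer  (1B, 1-aligned)
59..64  -- tail padding (5B)
sizeof = 64, alignof = 8
data bytes 47, size 64 → padding 17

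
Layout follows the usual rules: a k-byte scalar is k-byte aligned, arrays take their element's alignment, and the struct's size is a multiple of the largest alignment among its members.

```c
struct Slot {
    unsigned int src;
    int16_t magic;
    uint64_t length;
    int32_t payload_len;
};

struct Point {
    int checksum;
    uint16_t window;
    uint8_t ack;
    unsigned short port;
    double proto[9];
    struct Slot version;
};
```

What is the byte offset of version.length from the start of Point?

96

Slot: 0..4  src  (4B, 4-aligned); 4..6  magic  (2B, 2-aligned); 6..8  -- padding (2B); 8..16  length  (8B, 8-aligned); 16..20  payload_len  (4B, 4-aligned); 20..24  -- tail padding (4B); sizeof = 24, alignof = 8
0..4  checksum  (4B, 4-aligned)
4..6  window  (2B, 2-aligned)
6..7  ack  (1B, 1-aligned)
7..8  -- padding (1B)
8..10  port  (2B, 2-aligned)
10..16  -- padding (6B)
16..88  proto  (72B, 8-aligned)
88..112  version  (24B, 8-aligned)
within Slot: length at 8
88 + 8 = 96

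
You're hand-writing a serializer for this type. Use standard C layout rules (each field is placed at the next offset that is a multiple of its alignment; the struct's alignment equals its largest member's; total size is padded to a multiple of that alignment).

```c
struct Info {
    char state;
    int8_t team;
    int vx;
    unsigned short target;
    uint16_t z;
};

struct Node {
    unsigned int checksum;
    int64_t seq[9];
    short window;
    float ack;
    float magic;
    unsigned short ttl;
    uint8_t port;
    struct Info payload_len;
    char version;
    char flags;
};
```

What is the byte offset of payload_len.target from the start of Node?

104

Info: @0: state [1B, align 1] → 1; @1: team [1B, align 1] → 2; +2 pad (align 4); @4: vx [4B, align 4] → 8; @8: target [2B, align 2] → 10; @10: z [2B, align 2] → 12; size 12, align 4
@0: checksum [4B, align 4] → 4
+4 pad (align 8)
@8: seq [72B, align 8] → 80
@80: window [2B, align 2] → 82
+2 pad (align 4)
@84: ack [4B, align 4] → 88
@88: magic [4B, align 4] → 92
@92: ttl [2B, align 2] → 94
@94: port [1B, align 1] → 95
+1 pad (align 4)
@96: payload_len [12B, align 4] → 108
within Info: target at 8
96 + 8 = 104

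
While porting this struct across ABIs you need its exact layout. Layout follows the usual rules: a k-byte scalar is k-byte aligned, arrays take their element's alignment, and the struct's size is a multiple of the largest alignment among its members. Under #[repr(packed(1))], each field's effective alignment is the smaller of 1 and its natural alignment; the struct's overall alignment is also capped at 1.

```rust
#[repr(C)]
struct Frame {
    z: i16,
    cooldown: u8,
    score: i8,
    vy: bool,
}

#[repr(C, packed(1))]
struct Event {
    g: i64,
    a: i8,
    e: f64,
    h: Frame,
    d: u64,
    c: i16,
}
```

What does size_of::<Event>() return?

Frame: z at 0 (size 2, align 2) → ends 2; cooldown at 2 (size 1, align 1) → ends 3; score at 3 (size 1, align 1) → ends 4; vy at 4 (size 1, align 1) → ends 5; tail pad 1 to reach multiple of 2; total 6 bytes, alignment 2
g at 0 (size 8, align 1) → ends 8
a at 8 (size 1, align 1) → ends 9
e at 9 (size 8, align 1) → ends 17
h at 17 (size 6, align 1) → ends 23
d at 23 (size 8, align 1) → ends 31
c at 31 (size 2, align 1) → ends 33
total 33 bytes, alignment 1

33 bytes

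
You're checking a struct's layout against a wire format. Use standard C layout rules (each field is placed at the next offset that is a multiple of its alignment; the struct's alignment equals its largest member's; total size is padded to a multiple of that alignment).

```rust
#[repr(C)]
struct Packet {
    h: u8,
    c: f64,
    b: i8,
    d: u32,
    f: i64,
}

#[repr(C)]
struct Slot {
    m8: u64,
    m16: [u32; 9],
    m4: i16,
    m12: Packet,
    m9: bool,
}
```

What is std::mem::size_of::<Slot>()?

Packet: h at 0 (size 1, align 1) → ends 1; pad 7 to align 8 for c; c at 8 (size 8, align 8) → ends 16; b at 16 (size 1, align 1) → ends 17; pad 3 to align 4 for d; d at 20 (size 4, align 4) → ends 24; f at 24 (size 8, align 8) → ends 32; total 32 bytes, alignment 8
m8 at 0 (size 8, align 8) → ends 8
m16 at 8 (size 36, align 4) → ends 44
m4 at 44 (size 2, align 2) → ends 46
pad 2 to align 8 for m12
m12 at 48 (size 32, align 8) → ends 80
m9 at 80 (size 1, align 1) → ends 81
tail pad 7 to reach multiple of 8
total 88 bytes, alignment 8

88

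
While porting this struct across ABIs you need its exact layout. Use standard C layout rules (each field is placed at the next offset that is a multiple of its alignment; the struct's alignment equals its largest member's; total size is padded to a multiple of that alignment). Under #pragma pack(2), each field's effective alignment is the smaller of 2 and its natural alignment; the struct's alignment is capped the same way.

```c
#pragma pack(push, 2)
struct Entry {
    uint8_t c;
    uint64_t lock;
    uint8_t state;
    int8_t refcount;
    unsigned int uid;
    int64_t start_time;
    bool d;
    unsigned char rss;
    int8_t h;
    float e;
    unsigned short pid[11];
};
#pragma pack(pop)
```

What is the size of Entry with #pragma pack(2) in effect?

54

@0: c [1B, align 1] → 1
+1 pad (align 2)
@2: lock [8B, align 2] → 10
@10: state [1B, align 1] → 11
@11: refcount [1B, align 1] → 12
@12: uid [4B, align 2] → 16
@16: start_time [8B, align 2] → 24
@24: d [1B, align 1] → 25
@25: rss [1B, align 1] → 26
@26: h [1B, align 1] → 27
+1 pad (align 2)
@28: e [4B, align 2] → 32
@32: pid [22B, align 2] → 54
size 54, align 2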